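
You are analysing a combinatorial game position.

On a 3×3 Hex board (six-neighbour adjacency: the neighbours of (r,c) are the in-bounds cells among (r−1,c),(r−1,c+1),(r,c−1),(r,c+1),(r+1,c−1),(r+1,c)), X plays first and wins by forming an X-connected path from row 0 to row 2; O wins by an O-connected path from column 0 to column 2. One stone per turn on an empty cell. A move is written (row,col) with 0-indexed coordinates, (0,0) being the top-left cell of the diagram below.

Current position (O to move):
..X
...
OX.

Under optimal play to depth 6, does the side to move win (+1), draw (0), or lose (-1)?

value(..X/.../OX., O) = -1

ply 1, O at ..X/.../OX. | (0,0)=-1→O.X/.../OX.*; (0,1)=-1→.OX/.../OX.; (1,0)=-1→..X/O../OX.; (1,1)=-1→..X/.O./OX.; (1,2)=-1→..X/..O/OX.; (2,2)=-1→..X/.../OXO
ply 2, X at O.X/.../OX. | (0,1)=+1→OXX/.../OX.*; (1,0)=+1→O.X/X../OX.; (1,1)=+1→O.X/.X./OX.; (1,2)=+1→O.X/..X/OX.; (2,2)=+1→O.X/.../OXX
ply 3, O at OXX/.../OX. | (1,0)=-1→OXX/O../OX.*; (1,1)=-1→OXX/.O./OX.; (1,2)=-1→OXX/..O/OX.; (2,2)=-1→OXX/.../OXO
ply 4, X at OXX/O../OX. | (1,1)=+1→OXX/OX./OX.*; (1,2)=+1→OXX/O.X/OX.; (2,2)=+1→OXX/O../OXX
ply 5: OXX/OX./OX. is terminal -1 (O); from ..X/.../OX. depth 6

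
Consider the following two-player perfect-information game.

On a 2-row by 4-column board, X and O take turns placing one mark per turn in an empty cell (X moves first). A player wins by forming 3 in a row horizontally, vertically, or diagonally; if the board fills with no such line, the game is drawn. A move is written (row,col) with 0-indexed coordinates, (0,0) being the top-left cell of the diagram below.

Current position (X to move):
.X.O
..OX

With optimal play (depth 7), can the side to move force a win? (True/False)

[.X.O/..OX] X move#1: (0,0):+0/XX.O/..OX*, (0,2):+0/.XXO/..OX, (1,0):+0/.X.O/X.OX, (1,1):+0/.X.O/.XOX
[XX.O/..OX] O move#2: (0,2):+0/XXOO/..OX*, (1,0):-1/XX.O/O.OX, (1,1):-1/XX.O/.OOX
[XXOO/..OX] X move#3: (1,0):+0/XXOO/X.OX*, (1,1):+0/XXOO/.XOX
[XXOO/X.OX] O move#4: (1,1):+0/XXOO/XOOX*
[XXOO/XOOX] end (terminal +0, X#5); searched .X.O/..OX to 7

X winning at [.X.O/..OX]: False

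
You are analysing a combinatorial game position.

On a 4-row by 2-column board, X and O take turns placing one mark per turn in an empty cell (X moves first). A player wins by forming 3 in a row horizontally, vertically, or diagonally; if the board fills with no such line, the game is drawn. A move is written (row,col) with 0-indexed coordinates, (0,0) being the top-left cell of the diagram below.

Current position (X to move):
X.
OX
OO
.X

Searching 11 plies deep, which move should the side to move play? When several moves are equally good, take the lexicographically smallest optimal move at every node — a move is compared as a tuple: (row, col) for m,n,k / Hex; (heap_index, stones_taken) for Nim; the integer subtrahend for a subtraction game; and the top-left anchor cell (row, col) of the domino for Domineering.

X's best at [X./OX/OO/.X]: (3,0)

[X./OX/OO/.X] X move#1: (0,1):-1/XX/OX/OO/.X, (3,0):+0/X./OX/OO/XX*
[X./OX/OO/XX] O move#2: (0,1):+0/XO/OX/OO/XX*
[XO/OX/OO/XX] end (terminal +0, X#3); searched X./OX/OO/.X to 11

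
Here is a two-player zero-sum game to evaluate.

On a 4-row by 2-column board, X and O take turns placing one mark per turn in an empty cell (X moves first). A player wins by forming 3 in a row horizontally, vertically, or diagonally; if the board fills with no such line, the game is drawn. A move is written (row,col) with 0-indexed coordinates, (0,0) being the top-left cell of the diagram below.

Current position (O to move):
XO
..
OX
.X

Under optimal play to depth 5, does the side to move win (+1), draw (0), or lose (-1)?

[XO/../OX/.X] O move#1: (1,0):-1/XO/O./OX/.X, (1,1):+0/XO/.O/OX/.X*, (3,0):-1/XO/../OX/OX
[XO/.O/OX/.X] X move#2: (1,0):+0/XO/XO/OX/.X*, (3,0):+0/XO/.O/OX/XX
[XO/XO/OX/.X] O move#3: (3,0):+0/XO/XO/OX/OX*
[XO/XO/OX/OX] end (terminal +0, X#4); searched XO/../OX/.X to 5

value(XO/../OX/.X, O) = 0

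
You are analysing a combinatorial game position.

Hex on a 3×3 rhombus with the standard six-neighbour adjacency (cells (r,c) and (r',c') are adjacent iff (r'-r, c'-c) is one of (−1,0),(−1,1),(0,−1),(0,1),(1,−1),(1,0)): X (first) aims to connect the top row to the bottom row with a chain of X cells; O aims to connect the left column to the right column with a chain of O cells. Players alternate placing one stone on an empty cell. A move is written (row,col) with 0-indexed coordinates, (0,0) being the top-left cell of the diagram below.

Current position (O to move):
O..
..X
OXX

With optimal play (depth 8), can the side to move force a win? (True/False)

[O../..X/OXX] O move#1: (0,1):-1/OO./..X/OXX, (0,2):+1/O.O/..X/OXX*, (1,0):-1/O../O.X/OXX, (1,1):-1/O../.OX/OXX
[O.O/..X/OXX] X move#2: (0,1):-1/OXO/..X/OXX*, (1,0):-1/O.O/X.X/OXX, (1,1):-1/O.O/.XX/OXX
[OXO/..X/OXX] O move#3: (1,0):-1/OXO/O.X/OXX, (1,1):+1/OXO/.OX/OXX*
[OXO/.OX/OXX] end (terminal -1, X#4); searched O../..X/OXX to 8

O winning at [O../..X/OXX]: True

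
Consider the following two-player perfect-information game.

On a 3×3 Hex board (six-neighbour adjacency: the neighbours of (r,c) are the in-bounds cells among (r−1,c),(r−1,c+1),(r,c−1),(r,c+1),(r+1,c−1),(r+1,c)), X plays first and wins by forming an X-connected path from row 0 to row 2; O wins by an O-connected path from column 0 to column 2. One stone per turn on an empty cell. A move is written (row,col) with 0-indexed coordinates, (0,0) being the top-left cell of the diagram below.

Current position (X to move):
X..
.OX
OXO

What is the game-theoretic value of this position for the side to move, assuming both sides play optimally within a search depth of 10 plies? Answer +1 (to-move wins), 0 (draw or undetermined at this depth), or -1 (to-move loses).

value(X../.OX/OXO, X) = +1

ply 1, X at X../.OX/OXO | (0,1)=-1→XX./.OX/OXO; (0,2)=+1→X.X/.OX/OXO*; (1,0)=-1→X../XOX/OXO
ply 2: X.X/.OX/OXO is terminal -1 (O); from X../.OX/OXO depth 10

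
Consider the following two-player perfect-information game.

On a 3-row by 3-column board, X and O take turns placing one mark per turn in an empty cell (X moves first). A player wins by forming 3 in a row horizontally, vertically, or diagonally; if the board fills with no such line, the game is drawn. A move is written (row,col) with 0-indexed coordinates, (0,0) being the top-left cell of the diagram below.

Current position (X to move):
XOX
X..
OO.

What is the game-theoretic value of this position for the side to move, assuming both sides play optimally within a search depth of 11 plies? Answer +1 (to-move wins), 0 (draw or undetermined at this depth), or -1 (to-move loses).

value(XOX/X../OO., X) = -1

ply 1, X at XOX/X../OO. | (1,1)=-1→XOX/XX./OO.*; (1,2)=-1→XOX/X.X/OO.; (2,2)=-1→XOX/X../OOX
ply 2, O at XOX/XX./OO. | (1,2)=-1→XOX/XXO/OO.; (2,2)=+1→XOX/XX./OOO*
ply 3: XOX/XX./OOO is terminal -1 (X); from XOX/X../OO. depth 11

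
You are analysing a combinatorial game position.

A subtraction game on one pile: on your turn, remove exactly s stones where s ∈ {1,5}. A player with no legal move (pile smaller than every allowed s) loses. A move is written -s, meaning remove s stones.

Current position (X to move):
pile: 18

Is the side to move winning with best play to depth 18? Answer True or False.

p1 X@[18]: -1[17]-1* -5[13]-1
p2 O@[17]: -1[16]+1* -5[12]+1
p3 X@[16]: -1[15]-1* -5[11]-1
p4 O@[15]: -1[14]+1* -5[10]+1
p5 X@[14]: -1[13]-1* -5[9]-1
p6 O@[13]: -1[12]+1* -5[8]+1
p7 X@[12]: -1[11]-1* -5[7]-1
p8 O@[11]: -1[10]+1* -5[6]+1
p9 X@[10]: -1[9]-1* -5[5]-1
p10 O@[9]: -1[8]+1* -5[4]+1
p11 X@[8]: -1[7]-1* -5[3]-1
p12 O@[7]: -1[6]+1* -5[2]+1
p13 X@[6]: -1[5]-1* -5[1]-1
p14 O@[5]: -1[4]+1* -5[0]+1
p15 X@[4]: -1[3]-1*
p16 O@[3]: -1[2]+1*
p17 X@[2]: -1[1]-1*
p18 O@[1]: -1[0]+1*
p19 X@[0] terminal -1; root [18] d18

X winning at [18]: False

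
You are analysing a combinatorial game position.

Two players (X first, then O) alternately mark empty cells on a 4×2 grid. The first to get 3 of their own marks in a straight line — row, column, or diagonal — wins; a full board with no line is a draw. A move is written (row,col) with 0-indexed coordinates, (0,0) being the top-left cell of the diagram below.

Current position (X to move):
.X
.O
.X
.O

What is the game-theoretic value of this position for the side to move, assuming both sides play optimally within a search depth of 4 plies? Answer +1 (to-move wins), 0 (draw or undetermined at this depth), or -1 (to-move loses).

[.X/.O/.X/.O] X move#1: (0,0):+0/XX/.O/.X/.O*, (1,0):+0/.X/XO/.X/.O, (2,0):+0/.X/.O/XX/.O, (3,0):+0/.X/.O/.X/XO
[XX/.O/.X/.O] O move#2: (1,0):+0/XX/OO/.X/.O*, (2,0):+0/XX/.O/OX/.O, (3,0):+0/XX/.O/.X/OO
[XX/OO/.X/.O] X move#3: (2,0):+0/XX/OO/XX/.O*, (3,0):+0/XX/OO/.X/XO
[XX/OO/XX/.O] O move#4: (3,0):+0/XX/OO/XX/OO*
[XX/OO/XX/OO] end (terminal +0, X#5); searched .X/.O/.X/.O to 4

value(.X/.O/.X/.O, X) = 0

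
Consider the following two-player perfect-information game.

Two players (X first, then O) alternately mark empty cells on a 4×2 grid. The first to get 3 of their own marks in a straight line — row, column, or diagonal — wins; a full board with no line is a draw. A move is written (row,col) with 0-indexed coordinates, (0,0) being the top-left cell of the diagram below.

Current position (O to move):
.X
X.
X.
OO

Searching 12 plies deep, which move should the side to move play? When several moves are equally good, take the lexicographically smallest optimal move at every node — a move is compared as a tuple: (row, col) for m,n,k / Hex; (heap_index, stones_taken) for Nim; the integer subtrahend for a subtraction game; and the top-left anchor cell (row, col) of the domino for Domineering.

O's best at [.X/X./X./OO]: (0,0)

ply 1, O at .X/X./X./OO | (0,0)=+0→OX/X./X./OO*; (1,1)=-1→.X/XO/X./OO; (2,1)=-1→.X/X./XO/OO
ply 2, X at OX/X./X./OO | (1,1)=+0→OX/XX/X./OO*; (2,1)=+0→OX/X./XX/OO
ply 3, O at OX/XX/X./OO | (2,1)=+0→OX/XX/XO/OO*
ply 4: OX/XX/XO/OO is terminal +0 (X); from .X/X./X./OO depth 12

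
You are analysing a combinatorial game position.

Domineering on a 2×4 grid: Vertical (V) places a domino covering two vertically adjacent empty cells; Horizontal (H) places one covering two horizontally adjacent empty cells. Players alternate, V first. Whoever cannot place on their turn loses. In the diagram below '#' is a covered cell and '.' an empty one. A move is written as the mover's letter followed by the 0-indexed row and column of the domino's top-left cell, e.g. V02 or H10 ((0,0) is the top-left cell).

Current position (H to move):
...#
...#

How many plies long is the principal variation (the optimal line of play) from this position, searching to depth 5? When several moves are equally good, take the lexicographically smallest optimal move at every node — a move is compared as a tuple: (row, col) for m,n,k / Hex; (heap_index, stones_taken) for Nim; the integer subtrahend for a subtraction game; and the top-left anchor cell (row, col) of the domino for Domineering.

PV length from [...#/...#]: 3 plies

[...#/...#] H move#1: H00:+1/##.#/...#*, H01:+1/.###/...#, H10:+1/...#/##.#, H11:+1/...#/.###
[##.#/...#] V move#2: V02:-1/####/..##*
[####/..##] H move#3: H10:+1/####/####*
[####/####] end (terminal -1, V#4); searched ...#/...# to 5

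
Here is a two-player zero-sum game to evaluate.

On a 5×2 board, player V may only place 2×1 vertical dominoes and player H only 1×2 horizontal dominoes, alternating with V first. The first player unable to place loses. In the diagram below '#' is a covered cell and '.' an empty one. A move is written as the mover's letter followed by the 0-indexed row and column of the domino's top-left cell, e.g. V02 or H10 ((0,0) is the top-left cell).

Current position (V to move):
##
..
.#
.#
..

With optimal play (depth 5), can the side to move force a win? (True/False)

[##/../.#/.#/..] V move#1: V10:-1/##/#./##/.#/..*, V20:-1/##/../##/##/.., V30:-1/##/../.#/##/#.
[##/#./##/.#/..] H move#2: H40:+1/##/#./##/.#/##*
[##/#./##/.#/##] end (terminal -1, V#3); searched ##/../.#/.#/.. to 5

V winning at [##/../.#/.#/..]: False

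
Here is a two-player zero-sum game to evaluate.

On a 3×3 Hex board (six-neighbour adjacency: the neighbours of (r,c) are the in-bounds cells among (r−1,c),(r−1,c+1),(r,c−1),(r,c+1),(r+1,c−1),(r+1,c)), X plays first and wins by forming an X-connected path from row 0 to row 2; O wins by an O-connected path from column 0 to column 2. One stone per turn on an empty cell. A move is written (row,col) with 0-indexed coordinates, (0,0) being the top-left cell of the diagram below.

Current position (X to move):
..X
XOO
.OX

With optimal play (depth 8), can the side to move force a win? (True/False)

p1 X@[..X/XOO/.OX]: (0,0)[X.X/XOO/.OX]-1 (0,1)[.XX/XOO/.OX]-1 (2,0)[..X/XOO/XOX]+1*
p2 O@[..X/XOO/XOX]: (0,0)[O.X/XOO/XOX]-1* (0,1)[.OX/XOO/XOX]-1
p3 X@[O.X/XOO/XOX]: (0,1)[OXX/XOO/XOX]+1*
p4 O@[OXX/XOO/XOX] terminal -1; root [..X/XOO/.OX] d8

X winning at [..X/XOO/.OX]: True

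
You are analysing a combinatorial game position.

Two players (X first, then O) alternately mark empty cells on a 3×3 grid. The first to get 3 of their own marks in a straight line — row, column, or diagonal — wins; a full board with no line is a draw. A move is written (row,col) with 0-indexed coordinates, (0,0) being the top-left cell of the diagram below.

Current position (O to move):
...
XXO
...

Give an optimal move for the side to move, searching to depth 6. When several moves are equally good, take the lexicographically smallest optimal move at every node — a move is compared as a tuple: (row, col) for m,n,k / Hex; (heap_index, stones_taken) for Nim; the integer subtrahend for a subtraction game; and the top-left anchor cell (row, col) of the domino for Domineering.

ply 1, O at .../XXO/... | (0,0)=+0→O../XXO/...*; (0,1)=-1→.O./XXO/...; (0,2)=+0→..O/XXO/...; (2,0)=+0→.../XXO/O..; (2,1)=-1→.../XXO/.O.; (2,2)=+0→.../XXO/..O
ply 2, X at O../XXO/... | (0,1)=+0→OX./XXO/...*; (0,2)=+0→O.X/XXO/...; (2,0)=-1→O../XXO/X..; (2,1)=+0→O../XXO/.X.; (2,2)=+0→O../XXO/..X
ply 3, O at OX./XXO/... | (0,2)=-1→OXO/XXO/...; (2,0)=-1→OX./XXO/O..; (2,1)=+0→OX./XXO/.O.*; (2,2)=-1→OX./XXO/..O
ply 4, X at OX./XXO/.O. | (0,2)=+0→OXX/XXO/.O.*; (2,0)=+0→OX./XXO/XO.; (2,2)=+0→OX./XXO/.OX
ply 5, O at OXX/XXO/.O. | (2,0)=+0→OXX/XXO/OO.*; (2,2)=-1→OXX/XXO/.OO
ply 6, X at OXX/XXO/OO. | (2,2)=+0→OXX/XXO/OOX*
ply 7: OXX/XXO/OOX is terminal +0 (O); from .../XXO/... depth 6

O's best at [.../XXO/...]: (0,0)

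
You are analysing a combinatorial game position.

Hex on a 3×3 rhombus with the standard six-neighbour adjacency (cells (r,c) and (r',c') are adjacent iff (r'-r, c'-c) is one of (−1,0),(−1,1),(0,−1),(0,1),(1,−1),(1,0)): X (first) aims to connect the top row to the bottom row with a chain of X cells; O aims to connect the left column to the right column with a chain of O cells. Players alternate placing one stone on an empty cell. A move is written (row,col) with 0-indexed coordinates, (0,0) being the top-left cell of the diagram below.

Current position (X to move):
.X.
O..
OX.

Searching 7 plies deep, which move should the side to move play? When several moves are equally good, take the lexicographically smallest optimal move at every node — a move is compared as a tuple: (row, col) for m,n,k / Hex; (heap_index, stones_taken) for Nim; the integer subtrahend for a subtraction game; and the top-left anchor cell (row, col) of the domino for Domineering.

X's best at [.X./O../OX.]: (0,2)

ply 1, X at .X./O../OX. | (0,0)=-1→XX./O../OX.; (0,2)=+1→.XX/O../OX.*; (1,1)=+1→.X./OX./OX.; (1,2)=+1→.X./O.X/OX.; (2,2)=-1→.X./O../OXX
ply 2, O at .XX/O../OX. | (0,0)=-1→OXX/O../OX.*; (1,1)=-1→.XX/OO./OX.; (1,2)=-1→.XX/O.O/OX.; (2,2)=-1→.XX/O../OXO
ply 3, X at OXX/O../OX. | (1,1)=+1→OXX/OX./OX.*; (1,2)=+1→OXX/O.X/OX.; (2,2)=+1→OXX/O../OXX
ply 4: OXX/OX./OX. is terminal -1 (O); from .X./O../OX. depth 7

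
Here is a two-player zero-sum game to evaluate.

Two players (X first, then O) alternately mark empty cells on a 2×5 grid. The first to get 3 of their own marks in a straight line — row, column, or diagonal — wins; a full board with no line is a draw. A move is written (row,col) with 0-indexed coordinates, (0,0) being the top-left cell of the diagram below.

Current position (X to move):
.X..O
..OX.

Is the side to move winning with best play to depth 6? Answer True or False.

ply 1, X at .X..O/..OX. | (0,0)=+0→XX..O/..OX.; (0,2)=+1→.XX.O/..OX.*; (0,3)=+0→.X.XO/..OX.; (1,0)=+0→.X..O/X.OX.; (1,1)=+0→.X..O/.XOX.; (1,4)=+0→.X..O/..OXX
ply 2, O at .XX.O/..OX. | (0,0)=-1→OXX.O/..OX.*; (0,3)=-1→.XXOO/..OX.; (1,0)=-1→.XX.O/O.OX.; (1,1)=-1→.XX.O/.OOX.; (1,4)=-1→.XX.O/..OXO
ply 3, X at OXX.O/..OX. | (0,3)=+1→OXXXO/..OX.*; (1,0)=+0→OXX.O/X.OX.; (1,1)=+0→OXX.O/.XOX.; (1,4)=+0→OXX.O/..OXX
ply 4: OXXXO/..OX. is terminal -1 (O); from .X..O/..OX. depth 6

X winning at [.X..O/..OX.]: True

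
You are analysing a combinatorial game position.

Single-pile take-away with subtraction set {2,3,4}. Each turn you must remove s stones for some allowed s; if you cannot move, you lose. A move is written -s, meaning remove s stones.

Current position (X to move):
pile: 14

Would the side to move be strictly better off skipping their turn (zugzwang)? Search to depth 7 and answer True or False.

zugzwang(14, X) = False

[14] X move#1: -2:+1/12*, -3:-1/11, -4:-1/10
[12] O move#2: -2:-1/10*, -3:-1/9, -4:-1/8
[10] X move#3: -2:-1/8, -3:+1/7*, -4:+1/6
[7] O move#4: -2:-1/5*, -3:-1/4, -4:-1/3
[5] X move#5: -2:-1/3, -3:-1/2, -4:+1/1*
[1] end (terminal -1, O#6); searched 14 to 7
suppose X passes — search the same position with O to move:
pass> [14] O move#1: -2:+1/12*, -3:-1/11, -4:-1/10
pass> [12] X move#2: -2:-1/10*, -3:-1/9, -4:-1/8
pass> [10] O move#3: -2:-1/8, -3:+1/7*, -4:+1/6
pass> [7] X move#4: -2:-1/5*, -3:-1/4, -4:-1/3
pass> [5] O move#5: -2:-1/3, -3:-1/2, -4:+1/1*
pass> [1] end (terminal -1, X#6); searched 14 to 7
for X: play +1, pass -1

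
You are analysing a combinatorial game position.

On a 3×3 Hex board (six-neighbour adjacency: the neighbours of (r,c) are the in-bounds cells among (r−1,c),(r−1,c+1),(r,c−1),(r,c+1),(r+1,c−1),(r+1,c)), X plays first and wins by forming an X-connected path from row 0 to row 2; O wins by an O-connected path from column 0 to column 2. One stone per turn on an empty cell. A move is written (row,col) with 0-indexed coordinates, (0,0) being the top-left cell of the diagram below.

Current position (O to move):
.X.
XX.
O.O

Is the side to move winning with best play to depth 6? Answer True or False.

ply 1, O at .X./XX./O.O | (0,0)=-1→OX./XX./O.O; (0,2)=-1→.XO/XX./O.O; (1,2)=-1→.X./XXO/O.O; (2,1)=+1→.X./XX./OOO*
ply 2: .X./XX./OOO is terminal -1 (X); from .X./XX./O.O depth 6

O winning at [.X./XX./O.O]: True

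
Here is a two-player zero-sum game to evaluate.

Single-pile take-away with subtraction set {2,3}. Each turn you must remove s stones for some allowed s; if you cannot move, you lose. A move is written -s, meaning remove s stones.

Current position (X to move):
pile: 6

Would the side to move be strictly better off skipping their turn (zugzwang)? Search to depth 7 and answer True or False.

p1 X@[6]: -2[4]-1* -3[3]-1
p2 O@[4]: -2[2]-1 -3[1]+1*
p3 X@[1] terminal -1; root [6] d7
if X skipped the turn, O would face:
~ p1 O@[6]: -2[4]-1* -3[3]-1
~ p2 X@[4]: -2[2]-1 -3[1]+1*
~ p3 O@[1] terminal -1; root [6] d7
compare (X): move=-1 vs pass=+1

zugzwang(6, X) = True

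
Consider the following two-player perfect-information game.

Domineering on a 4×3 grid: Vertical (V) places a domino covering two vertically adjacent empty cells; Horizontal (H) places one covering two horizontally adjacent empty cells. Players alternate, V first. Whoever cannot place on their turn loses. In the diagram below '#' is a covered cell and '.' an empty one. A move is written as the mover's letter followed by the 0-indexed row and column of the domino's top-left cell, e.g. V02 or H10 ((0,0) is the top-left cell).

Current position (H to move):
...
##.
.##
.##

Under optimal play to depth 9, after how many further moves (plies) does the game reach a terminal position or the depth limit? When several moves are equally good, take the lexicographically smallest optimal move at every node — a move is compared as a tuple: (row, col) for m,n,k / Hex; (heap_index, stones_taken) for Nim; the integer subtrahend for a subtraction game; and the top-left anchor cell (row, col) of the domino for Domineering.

PV length from [.../##./.##/.##]: 2 plies

p1 H@[.../##./.##/.##]: H00[##./##./.##/.##]-1* H01[.##/##./.##/.##]-1
p2 V@[##./##./.##/.##]: V02[###/###/.##/.##]+1* V20[##./##./###/###]+1
p3 H@[###/###/.##/.##] terminal -1; root [.../##./.##/.##] d9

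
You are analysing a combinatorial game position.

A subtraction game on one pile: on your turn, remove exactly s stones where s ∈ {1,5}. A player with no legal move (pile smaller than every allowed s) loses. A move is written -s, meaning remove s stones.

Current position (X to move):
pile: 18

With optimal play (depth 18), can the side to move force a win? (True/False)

[18] X move#1: -1:-1/17*, -5:-1/13
[17] O move#2: -1:+1/16*, -5:+1/12
[16] X move#3: -1:-1/15*, -5:-1/11
[15] O move#4: -1:+1/14*, -5:+1/10
[14] X move#5: -1:-1/13*, -5:-1/9
[13] O move#6: -1:+1/12*, -5:+1/8
[12] X move#7: -1:-1/11*, -5:-1/7
[11] O move#8: -1:+1/10*, -5:+1/6
[10] X move#9: -1:-1/9*, -5:-1/5
[9] O move#10: -1:+1/8*, -5:+1/4
[8] X move#11: -1:-1/7*, -5:-1/3
[7] O move#12: -1:+1/6*, -5:+1/2
[6] X move#13: -1:-1/5*, -5:-1/1
[5] O move#14: -1:+1/4*, -5:+1/0
[4] X move#15: -1:-1/3*
[3] O move#16: -1:+1/2*
[2] X move#17: -1:-1/1*
[1] O move#18: -1:+1/0*
[0] end (terminal -1, X#19); searched 18 to 18

X winning at [18]: False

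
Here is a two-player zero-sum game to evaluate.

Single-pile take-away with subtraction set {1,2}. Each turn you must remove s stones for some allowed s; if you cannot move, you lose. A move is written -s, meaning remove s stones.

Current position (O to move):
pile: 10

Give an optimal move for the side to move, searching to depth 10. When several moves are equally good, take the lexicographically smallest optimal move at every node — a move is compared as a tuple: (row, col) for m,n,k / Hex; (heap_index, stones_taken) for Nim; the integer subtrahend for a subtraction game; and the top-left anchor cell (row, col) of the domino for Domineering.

[10] O move#1: -1:+1/9*, -2:-1/8
[9] X move#2: -1:-1/8*, -2:-1/7
[8] O move#3: -1:-1/7, -2:+1/6*
[6] X move#4: -1:-1/5*, -2:-1/4
[5] O move#5: -1:-1/4, -2:+1/3*
[3] X move#6: -1:-1/2*, -2:-1/1
[2] O move#7: -1:-1/1, -2:+1/0*
[0] end (terminal -1, X#8); searched 10 to 10

O's best at [10]: -1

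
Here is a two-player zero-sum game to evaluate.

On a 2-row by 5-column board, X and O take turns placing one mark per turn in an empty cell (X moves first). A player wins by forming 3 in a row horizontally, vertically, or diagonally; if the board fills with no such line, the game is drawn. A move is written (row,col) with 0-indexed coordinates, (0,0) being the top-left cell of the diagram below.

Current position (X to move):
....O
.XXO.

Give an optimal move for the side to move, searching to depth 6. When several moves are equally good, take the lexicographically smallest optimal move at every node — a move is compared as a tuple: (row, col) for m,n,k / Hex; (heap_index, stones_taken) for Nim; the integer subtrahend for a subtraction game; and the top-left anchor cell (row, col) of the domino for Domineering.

X's best at [....O/.XXO.]: (0,1)

[....O/.XXO.] X move#1: (0,0):+0/X...O/.XXO., (0,1):+1/.X..O/.XXO.*, (0,2):+1/..X.O/.XXO., (0,3):+0/...XO/.XXO., (1,0):+1/....O/XXXO., (1,4):+0/....O/.XXOX
[.X..O/.XXO.] O move#2: (0,0):-1/OX..O/.XXO.*, (0,2):-1/.XO.O/.XXO., (0,3):-1/.X.OO/.XXO., (1,0):-1/.X..O/OXXO., (1,4):-1/.X..O/.XXOO
[OX..O/.XXO.] X move#3: (0,2):+1/OXX.O/.XXO.*, (0,3):+1/OX.XO/.XXO., (1,0):+1/OX..O/XXXO., (1,4):+0/OX..O/.XXOX
[OXX.O/.XXO.] O move#4: (0,3):-1/OXXOO/.XXO.*, (1,0):-1/OXX.O/OXXO., (1,4):-1/OXX.O/.XXOO
[OXXOO/.XXO.] X move#5: (1,0):+1/OXXOO/XXXO.*, (1,4):+0/OXXOO/.XXOX
[OXXOO/XXXO.] end (terminal -1, O#6); searched ....O/.XXO. to 6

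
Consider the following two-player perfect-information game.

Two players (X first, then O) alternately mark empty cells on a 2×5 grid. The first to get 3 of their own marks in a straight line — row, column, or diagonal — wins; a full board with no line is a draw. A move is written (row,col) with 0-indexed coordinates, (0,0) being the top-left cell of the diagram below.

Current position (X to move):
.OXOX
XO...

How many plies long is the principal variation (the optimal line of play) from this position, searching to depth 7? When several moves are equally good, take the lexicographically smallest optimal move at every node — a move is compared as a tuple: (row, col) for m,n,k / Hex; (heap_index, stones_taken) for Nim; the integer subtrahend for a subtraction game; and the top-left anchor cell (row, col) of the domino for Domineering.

p1 X@[.OXOX/XO...]: (0,0)[XOXOX/XO...]+0* (1,2)[.OXOX/XOX..]+0 (1,3)[.OXOX/XO.X.]+0 (1,4)[.OXOX/XO..X]+0
p2 O@[XOXOX/XO...]: (1,2)[XOXOX/XOO..]+0* (1,3)[XOXOX/XO.O.]+0 (1,4)[XOXOX/XO..O]+0
p3 X@[XOXOX/XOO..]: (1,3)[XOXOX/XOOX.]+0* (1,4)[XOXOX/XOO.X]-1
p4 O@[XOXOX/XOOX.]: (1,4)[XOXOX/XOOXO]+0*
p5 X@[XOXOX/XOOXO] terminal +0; root [.OXOX/XO...] d7

PV length from [.OXOX/XO...]: 4 plies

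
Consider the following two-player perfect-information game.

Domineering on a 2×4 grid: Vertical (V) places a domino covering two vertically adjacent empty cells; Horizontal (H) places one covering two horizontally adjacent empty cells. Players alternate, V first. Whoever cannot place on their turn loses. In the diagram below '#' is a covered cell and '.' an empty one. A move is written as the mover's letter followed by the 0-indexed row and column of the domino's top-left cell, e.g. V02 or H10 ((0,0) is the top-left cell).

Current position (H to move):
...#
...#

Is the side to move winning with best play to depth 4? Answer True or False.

H winning at [...#/...#]: True

p1 H@[...#/...#]: H00[##.#/...#]+1* H01[.###/...#]+1 H10[...#/##.#]+1 H11[...#/.###]+1
p2 V@[##.#/...#]: V02[####/..##]-1*
p3 H@[####/..##]: H10[####/####]+1*
p4 V@[####/####] terminal -1; root [...#/...#] d4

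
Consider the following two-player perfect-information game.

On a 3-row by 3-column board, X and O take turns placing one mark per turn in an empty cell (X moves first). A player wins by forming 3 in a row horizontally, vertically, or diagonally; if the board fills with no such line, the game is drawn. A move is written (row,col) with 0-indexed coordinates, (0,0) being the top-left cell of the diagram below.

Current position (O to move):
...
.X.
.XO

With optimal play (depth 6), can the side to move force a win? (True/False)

[.../.X./.XO] O move#1: (0,0):-1/O../.X./.XO, (0,1):+0/.O./.X./.XO*, (0,2):-1/..O/.X./.XO, (1,0):-1/.../OX./.XO, (1,2):-1/.../.XO/.XO, (2,0):-1/.../.X./OXO
[.O./.X./.XO] X move#2: (0,0):+0/XO./.X./.XO*, (0,2):+0/.OX/.X./.XO, (1,0):+0/.O./XX./.XO, (1,2):+0/.O./.XX/.XO, (2,0):-1/.O./.X./XXO
[XO./.X./.XO] O move#3: (0,2):+0/XOO/.X./.XO*, (1,0):+0/XO./OX./.XO, (1,2):+0/XO./.XO/.XO, (2,0):+0/XO./.X./OXO
[XOO/.X./.XO] X move#4: (1,0):-1/XOO/XX./.XO, (1,2):+0/XOO/.XX/.XO*, (2,0):-1/XOO/.X./XXO
[XOO/.XX/.XO] O move#5: (1,0):+0/XOO/OXX/.XO*, (2,0):-1/XOO/.XX/OXO
[XOO/OXX/.XO] X move#6: (2,0):+0/XOO/OXX/XXO*
[XOO/OXX/XXO] end (terminal +0, O#7); searched .../.X./.XO to 6

O winning at [.../.X./.XO]: False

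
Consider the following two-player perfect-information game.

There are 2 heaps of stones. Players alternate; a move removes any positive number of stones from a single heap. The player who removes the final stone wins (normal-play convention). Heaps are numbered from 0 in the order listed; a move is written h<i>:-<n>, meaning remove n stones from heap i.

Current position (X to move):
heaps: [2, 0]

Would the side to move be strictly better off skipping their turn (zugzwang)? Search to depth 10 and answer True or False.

[(2,0)] X move#1: h0:-1:-1/(1,0), h0:-2:+1/(0,0)*
[(0,0)] end (terminal -1, O#2); searched (2,0) to 10
if X skipped the turn, O would face:
~ [(2,0)] O move#1: h0:-1:-1/(1,0), h0:-2:+1/(0,0)*
~ [(0,0)] end (terminal -1, X#2); searched (2,0) to 10
compare (X): move=+1 vs pass=-1

zugzwang((2,0), X) = False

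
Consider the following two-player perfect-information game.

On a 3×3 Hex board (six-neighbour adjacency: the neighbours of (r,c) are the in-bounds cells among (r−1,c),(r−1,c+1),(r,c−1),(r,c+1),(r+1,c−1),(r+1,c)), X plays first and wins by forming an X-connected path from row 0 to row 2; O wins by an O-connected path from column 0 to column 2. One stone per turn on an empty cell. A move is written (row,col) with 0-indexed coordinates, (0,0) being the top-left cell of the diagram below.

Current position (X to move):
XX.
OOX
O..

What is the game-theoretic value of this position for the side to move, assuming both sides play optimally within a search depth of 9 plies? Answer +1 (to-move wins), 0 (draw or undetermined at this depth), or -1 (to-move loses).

value(XX./OOX/O.., X) = +1

p1 X@[XX./OOX/O..]: (0,2)[XXX/OOX/O..]+1* (2,1)[XX./OOX/OX.]-1 (2,2)[XX./OOX/O.X]-1
p2 O@[XXX/OOX/O..]: (2,1)[XXX/OOX/OO.]-1* (2,2)[XXX/OOX/O.O]-1
p3 X@[XXX/OOX/OO.]: (2,2)[XXX/OOX/OOX]+1*
p4 O@[XXX/OOX/OOX] terminal -1; root [XX./OOX/O..] d9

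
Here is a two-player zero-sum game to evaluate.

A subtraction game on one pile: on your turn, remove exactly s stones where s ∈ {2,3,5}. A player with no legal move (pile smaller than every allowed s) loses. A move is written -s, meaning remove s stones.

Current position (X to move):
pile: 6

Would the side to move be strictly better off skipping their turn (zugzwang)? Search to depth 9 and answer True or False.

ply 1, X at 6 | -2=-1→4; -3=-1→3; -5=+1→1*
ply 2: 1 is terminal -1 (O); from 6 depth 9
pass branch (O moves first from the same position):
  | ply 1, O at 6 | -2=-1→4; -3=-1→3; -5=+1→1*
  | ply 2: 1 is terminal -1 (X); from 6 depth 9
X moving scores +1; X passing scores -1

zugzwang(6, X) = False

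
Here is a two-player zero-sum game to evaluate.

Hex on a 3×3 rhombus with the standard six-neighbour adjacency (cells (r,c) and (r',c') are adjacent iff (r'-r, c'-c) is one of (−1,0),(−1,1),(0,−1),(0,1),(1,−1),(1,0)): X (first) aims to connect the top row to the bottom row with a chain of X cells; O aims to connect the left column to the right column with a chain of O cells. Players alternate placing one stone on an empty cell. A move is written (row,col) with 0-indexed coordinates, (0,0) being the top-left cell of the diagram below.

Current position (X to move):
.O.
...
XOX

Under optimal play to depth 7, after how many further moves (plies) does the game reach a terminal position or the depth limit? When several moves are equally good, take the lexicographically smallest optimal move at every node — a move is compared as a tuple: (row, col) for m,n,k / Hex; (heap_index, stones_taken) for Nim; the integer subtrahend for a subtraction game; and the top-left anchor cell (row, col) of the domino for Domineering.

PV length from [.O./.../XOX]: 3 plies

[.O./.../XOX] X move#1: (0,0):+1/XO./.../XOX*, (0,2):+1/.OX/.../XOX, (1,0):+1/.O./X../XOX, (1,1):-1/.O./.X./XOX, (1,2):-1/.O./..X/XOX
[XO./.../XOX] O move#2: (0,2):-1/XOO/.../XOX*, (1,0):-1/XO./O../XOX, (1,1):-1/XO./.O./XOX, (1,2):-1/XO./..O/XOX
[XOO/.../XOX] X move#3: (1,0):+1/XOO/X../XOX*, (1,1):-1/XOO/.X./XOX, (1,2):-1/XOO/..X/XOX
[XOO/X../XOX] end (terminal -1, O#4); searched .O./.../XOX to 7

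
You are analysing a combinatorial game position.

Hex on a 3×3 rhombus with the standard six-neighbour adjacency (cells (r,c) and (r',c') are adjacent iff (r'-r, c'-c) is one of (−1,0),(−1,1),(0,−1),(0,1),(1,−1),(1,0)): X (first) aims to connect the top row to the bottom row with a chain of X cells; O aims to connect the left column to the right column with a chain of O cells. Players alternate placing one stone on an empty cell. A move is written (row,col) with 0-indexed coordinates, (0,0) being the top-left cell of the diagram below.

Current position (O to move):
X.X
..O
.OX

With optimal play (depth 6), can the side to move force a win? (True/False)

ply 1, O at X.X/..O/.OX | (0,1)=-1→XOX/..O/.OX; (1,0)=+1→X.X/O.O/.OX*; (1,1)=+1→X.X/.OO/.OX; (2,0)=+1→X.X/..O/OOX
ply 2, X at X.X/O.O/.OX | (0,1)=-1→XXX/O.O/.OX*; (1,1)=-1→X.X/OXO/.OX; (2,0)=-1→X.X/O.O/XOX
ply 3, O at XXX/O.O/.OX | (1,1)=+1→XXX/OOO/.OX*; (2,0)=+1→XXX/O.O/OOX
ply 4: XXX/OOO/.OX is terminal -1 (X); from X.X/..O/.OX depth 6

O winning at [X.X/..O/.OX]: True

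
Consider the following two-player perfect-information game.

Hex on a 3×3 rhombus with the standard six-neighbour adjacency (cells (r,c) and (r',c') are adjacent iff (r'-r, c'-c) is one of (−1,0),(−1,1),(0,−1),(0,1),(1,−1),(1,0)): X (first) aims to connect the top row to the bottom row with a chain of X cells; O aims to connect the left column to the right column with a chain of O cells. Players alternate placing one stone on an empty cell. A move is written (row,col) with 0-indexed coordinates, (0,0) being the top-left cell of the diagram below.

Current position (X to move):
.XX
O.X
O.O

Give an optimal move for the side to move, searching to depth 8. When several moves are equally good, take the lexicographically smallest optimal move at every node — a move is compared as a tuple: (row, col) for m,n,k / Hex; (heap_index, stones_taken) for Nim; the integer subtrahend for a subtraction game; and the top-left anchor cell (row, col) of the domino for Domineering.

ply 1, X at .XX/O.X/O.O | (0,0)=-1→XXX/O.X/O.O; (1,1)=-1→.XX/OXX/O.O; (2,1)=+1→.XX/O.X/OXO*
ply 2: .XX/O.X/OXO is terminal -1 (O); from .XX/O.X/O.O depth 8

X's best at [.XX/O.X/O.O]: (2,1)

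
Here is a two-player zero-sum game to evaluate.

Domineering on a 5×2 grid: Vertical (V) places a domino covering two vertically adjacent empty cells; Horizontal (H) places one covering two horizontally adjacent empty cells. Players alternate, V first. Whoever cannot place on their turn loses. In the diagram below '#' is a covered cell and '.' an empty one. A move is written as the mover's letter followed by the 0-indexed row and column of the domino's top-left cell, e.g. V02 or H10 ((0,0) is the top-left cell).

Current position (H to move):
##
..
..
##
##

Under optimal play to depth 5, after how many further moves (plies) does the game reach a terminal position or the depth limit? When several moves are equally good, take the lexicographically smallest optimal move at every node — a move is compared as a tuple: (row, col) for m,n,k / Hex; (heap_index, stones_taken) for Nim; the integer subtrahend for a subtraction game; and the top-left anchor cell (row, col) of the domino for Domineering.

p1 H@[##/../../##/##]: H10[##/##/../##/##]+1* H20[##/../##/##/##]+1
p2 V@[##/##/../##/##] terminal -1; root [##/../../##/##] d5

PV length from [##/../../##/##]: 1 ply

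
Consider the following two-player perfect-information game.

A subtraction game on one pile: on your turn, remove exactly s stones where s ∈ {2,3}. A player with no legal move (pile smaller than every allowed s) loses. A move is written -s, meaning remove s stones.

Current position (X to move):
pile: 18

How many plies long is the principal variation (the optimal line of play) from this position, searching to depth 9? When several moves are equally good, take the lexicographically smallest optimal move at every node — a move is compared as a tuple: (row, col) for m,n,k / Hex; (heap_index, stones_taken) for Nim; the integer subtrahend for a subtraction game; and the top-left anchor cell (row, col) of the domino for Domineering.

PV length from [18]: 7 plies

[18] X move#1: -2:+1/16*, -3:+1/15
[16] O move#2: -2:-1/14*, -3:-1/13
[14] X move#3: -2:-1/12, -3:+1/11*
[11] O move#4: -2:-1/9*, -3:-1/8
[9] X move#5: -2:-1/7, -3:+1/6*
[6] O move#6: -2:-1/4*, -3:-1/3
[4] X move#7: -2:-1/2, -3:+1/1*
[1] end (terminal -1, O#8); searched 18 to 9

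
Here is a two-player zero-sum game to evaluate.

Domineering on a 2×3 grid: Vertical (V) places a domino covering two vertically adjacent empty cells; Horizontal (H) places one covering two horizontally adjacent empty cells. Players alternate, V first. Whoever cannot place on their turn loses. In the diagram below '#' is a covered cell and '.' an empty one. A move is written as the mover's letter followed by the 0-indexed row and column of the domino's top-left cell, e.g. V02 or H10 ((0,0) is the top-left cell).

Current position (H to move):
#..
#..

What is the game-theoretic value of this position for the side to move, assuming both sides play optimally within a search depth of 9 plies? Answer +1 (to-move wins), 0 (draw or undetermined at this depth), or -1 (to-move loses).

ply 1, H at #../#.. | H01=+1→###/#..*; H11=+1→#../###
ply 2: ###/#.. is terminal -1 (V); from #../#.. depth 9

value(#../#.., H) = +1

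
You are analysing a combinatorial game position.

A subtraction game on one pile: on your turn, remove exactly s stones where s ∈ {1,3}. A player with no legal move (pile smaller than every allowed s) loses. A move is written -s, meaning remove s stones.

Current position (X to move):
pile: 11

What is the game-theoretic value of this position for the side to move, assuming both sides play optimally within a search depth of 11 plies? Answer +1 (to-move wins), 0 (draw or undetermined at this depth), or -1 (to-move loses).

value(11, X) = +1

p1 X@[11]: -1[10]+1* -3[8]+1
p2 O@[10]: -1[9]-1* -3[7]-1
p3 X@[9]: -1[8]+1* -3[6]+1
p4 O@[8]: -1[7]-1* -3[5]-1
p5 X@[7]: -1[6]+1* -3[4]+1
p6 O@[6]: -1[5]-1* -3[3]-1
p7 X@[5]: -1[4]+1* -3[2]+1
p8 O@[4]: -1[3]-1* -3[1]-1
p9 X@[3]: -1[2]+1* -3[0]+1
p10 O@[2]: -1[1]-1*
p11 X@[1]: -1[0]+1*
p12 O@[0] terminal -1; root [11] d11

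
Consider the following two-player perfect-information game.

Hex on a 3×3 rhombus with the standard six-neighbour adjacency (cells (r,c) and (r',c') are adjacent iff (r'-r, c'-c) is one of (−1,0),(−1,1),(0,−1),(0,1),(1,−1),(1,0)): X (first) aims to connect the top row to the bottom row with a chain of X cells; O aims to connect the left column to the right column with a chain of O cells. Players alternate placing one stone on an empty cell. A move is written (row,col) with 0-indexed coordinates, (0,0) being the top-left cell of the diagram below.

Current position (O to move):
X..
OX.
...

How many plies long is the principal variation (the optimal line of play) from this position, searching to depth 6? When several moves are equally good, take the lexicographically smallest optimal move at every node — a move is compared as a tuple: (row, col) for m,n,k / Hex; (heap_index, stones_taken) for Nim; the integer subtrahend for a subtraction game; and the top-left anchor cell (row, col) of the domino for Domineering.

PV length from [X../OX./...]: 4 plies

ply 1, O at X../OX./... | (0,1)=-1→XO./OX./...*; (0,2)=-1→X.O/OX./...; (1,2)=-1→X../OXO/...; (2,0)=-1→X../OX./O..; (2,1)=-1→X../OX./.O.; (2,2)=-1→X../OX./..O
ply 2, X at XO./OX./... | (0,2)=+1→XOX/OX./...*; (1,2)=-1→XO./OXX/...; (2,0)=-1→XO./OX./X..; (2,1)=-1→XO./OX./.X.; (2,2)=-1→XO./OX./..X
ply 3, O at XOX/OX./... | (1,2)=-1→XOX/OXO/...*; (2,0)=-1→XOX/OX./O..; (2,1)=-1→XOX/OX./.O.; (2,2)=-1→XOX/OX./..O
ply 4, X at XOX/OXO/... | (2,0)=+1→XOX/OXO/X..*; (2,1)=+1→XOX/OXO/.X.; (2,2)=+1→XOX/OXO/..X
ply 5: XOX/OXO/X.. is terminal -1 (O); from X../OX./... depth 6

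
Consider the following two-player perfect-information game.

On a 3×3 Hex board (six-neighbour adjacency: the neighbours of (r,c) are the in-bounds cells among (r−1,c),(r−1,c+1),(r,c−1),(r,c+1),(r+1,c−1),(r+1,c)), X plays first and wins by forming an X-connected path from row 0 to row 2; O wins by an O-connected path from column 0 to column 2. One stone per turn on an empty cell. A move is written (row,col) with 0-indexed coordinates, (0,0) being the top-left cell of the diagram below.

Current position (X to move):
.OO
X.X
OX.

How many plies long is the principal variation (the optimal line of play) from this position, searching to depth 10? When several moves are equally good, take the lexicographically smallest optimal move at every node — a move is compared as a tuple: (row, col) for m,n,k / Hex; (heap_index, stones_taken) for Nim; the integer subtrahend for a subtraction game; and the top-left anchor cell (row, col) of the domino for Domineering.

ply 1, X at .OO/X.X/OX. | (0,0)=-1→XOO/X.X/OX.*; (1,1)=-1→.OO/XXX/OX.; (2,2)=-1→.OO/X.X/OXX
ply 2, O at XOO/X.X/OX. | (1,1)=+1→XOO/XOX/OX.*; (2,2)=-1→XOO/X.X/OXO
ply 3: XOO/XOX/OX. is terminal -1 (X); from .OO/X.X/OX. depth 10

PV length from [.OO/X.X/OX.]: 2 plies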